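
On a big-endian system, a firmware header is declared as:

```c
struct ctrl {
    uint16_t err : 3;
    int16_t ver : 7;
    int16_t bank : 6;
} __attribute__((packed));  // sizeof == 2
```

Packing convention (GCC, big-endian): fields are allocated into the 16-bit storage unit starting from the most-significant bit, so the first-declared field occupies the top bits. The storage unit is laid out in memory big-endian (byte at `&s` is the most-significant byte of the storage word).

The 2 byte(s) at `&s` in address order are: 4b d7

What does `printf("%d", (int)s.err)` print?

[0]=0x4b [1]=0xd7 (big-endian) → word 0x4bd7
err [13+:3] = (word>>13) & 0x7 = 2  ←
ver [6+:7] = (word>>6) & 0x7f = 47
bank [0+:6] = (word>>0) & 0x3f = 23

2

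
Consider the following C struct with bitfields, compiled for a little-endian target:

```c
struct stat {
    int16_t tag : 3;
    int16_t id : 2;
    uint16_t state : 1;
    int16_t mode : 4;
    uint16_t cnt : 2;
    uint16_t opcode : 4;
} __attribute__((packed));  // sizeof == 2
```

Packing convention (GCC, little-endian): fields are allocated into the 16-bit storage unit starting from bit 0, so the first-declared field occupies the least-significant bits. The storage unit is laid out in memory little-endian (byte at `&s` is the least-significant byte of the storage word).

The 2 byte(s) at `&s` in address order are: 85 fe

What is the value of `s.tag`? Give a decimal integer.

[0]=0x85 [1]=0xfe (little-endian) → word 0xfe85
tag [0+:3] = (word>>0) & 0x7 = 5  ←
id [3+:2] = (word>>3) & 0x3 = 0
state [5+:1] = (word>>5) & 0x1 = 0
mode [6+:4] = (word>>6) & 0xf = 10
cnt [10+:2] = (word>>10) & 0x3 = 3
opcode [12+:4] = (word>>12) & 0xf = 15
tag signed 3b, MSB=1: 5 - 8 = -3

-3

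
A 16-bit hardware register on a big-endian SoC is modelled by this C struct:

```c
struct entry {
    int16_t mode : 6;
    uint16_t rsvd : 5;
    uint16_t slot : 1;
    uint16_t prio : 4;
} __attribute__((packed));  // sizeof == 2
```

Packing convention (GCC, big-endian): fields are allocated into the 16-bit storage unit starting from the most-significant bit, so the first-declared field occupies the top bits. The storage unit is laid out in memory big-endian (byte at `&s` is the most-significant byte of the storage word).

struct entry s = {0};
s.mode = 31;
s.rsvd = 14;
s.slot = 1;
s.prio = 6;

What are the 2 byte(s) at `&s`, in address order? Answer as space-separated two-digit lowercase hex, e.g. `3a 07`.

mode:6 = 31 → 0x1f << 10 → word 0x7c00
rsvd:5 = 14 → 0xe << 5 → word 0x7dc0
slot:1 = 1 → 0x1 << 4 → word 0x7dd0
prio:4 = 6 → 0x6 << 0 → word 0x7dd6
word = 0x7dd6 → big-endian bytes:
  [0]=0x7d  [1]=0xd6

7d d6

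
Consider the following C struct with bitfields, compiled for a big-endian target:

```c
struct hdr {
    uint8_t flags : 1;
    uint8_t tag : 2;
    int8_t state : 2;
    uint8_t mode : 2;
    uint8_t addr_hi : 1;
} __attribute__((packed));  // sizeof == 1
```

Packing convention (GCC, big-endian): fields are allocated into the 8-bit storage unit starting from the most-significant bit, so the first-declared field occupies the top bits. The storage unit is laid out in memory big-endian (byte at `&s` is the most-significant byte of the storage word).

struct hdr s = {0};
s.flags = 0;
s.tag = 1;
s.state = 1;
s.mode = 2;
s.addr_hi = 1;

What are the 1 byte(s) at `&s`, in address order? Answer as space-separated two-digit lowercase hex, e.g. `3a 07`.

flags:1 = 0 → 0x0 << 7 → word 0x00
tag:2 = 1 → 0x1 << 5 → word 0x20
state:2 = 1 → 0x1 << 3 → word 0x28
mode:2 = 2 → 0x2 << 1 → word 0x2c
addr_hi:1 = 1 → 0x1 << 0 → word 0x2d
word = 0x2d → big-endian bytes:
  [0]=0x2d

2d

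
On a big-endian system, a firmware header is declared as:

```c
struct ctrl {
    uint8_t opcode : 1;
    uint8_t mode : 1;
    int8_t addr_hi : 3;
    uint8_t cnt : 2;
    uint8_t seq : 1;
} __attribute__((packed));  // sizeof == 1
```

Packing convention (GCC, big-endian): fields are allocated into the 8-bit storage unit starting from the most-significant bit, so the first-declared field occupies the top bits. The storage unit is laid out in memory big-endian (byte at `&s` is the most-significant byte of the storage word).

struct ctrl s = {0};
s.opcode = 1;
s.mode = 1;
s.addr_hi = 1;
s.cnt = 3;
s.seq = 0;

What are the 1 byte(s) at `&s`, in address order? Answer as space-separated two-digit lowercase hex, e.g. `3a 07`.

ce

[7+:1] opcode=1 & 0x1 = 0x1; word=0x80
[6+:1] mode=1 & 0x1 = 0x1; word=0xc0
[3+:3] addr_hi=1 & 0x7 = 0x1; word=0xc8
[1+:2] cnt=3 & 0x3 = 0x3; word=0xce
[0+:1] seq=0 & 0x1 = 0x0; word=0xce
word = 0xce → big-endian bytes:
  [0]=0xce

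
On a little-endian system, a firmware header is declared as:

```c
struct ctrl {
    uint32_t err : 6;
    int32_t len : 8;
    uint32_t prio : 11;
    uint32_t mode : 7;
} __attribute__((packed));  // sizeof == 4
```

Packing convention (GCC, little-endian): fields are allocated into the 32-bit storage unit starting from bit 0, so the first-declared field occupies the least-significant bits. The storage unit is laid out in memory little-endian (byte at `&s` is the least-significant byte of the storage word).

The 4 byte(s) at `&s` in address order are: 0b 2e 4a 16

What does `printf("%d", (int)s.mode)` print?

11

[0]=0x0b [1]=0x2e [2]=0x4a [3]=0x16 (little-endian) → word 0x164a2e0b
err [0+:6] = (word>>0) & 0x3f = 11
len [6+:8] = (word>>6) & 0xff = 184
prio [14+:11] = (word>>14) & 0x7ff = 296
mode [25+:7] = (word>>25) & 0x7f = 11  ←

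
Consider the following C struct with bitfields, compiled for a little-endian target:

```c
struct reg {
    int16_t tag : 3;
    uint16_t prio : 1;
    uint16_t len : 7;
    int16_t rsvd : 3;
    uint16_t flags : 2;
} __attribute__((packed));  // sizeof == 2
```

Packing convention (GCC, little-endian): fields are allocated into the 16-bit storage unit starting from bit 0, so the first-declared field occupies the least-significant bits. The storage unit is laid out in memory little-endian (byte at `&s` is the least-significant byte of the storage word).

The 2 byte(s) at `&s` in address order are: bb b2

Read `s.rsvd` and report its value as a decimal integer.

-2

[0]=0xbb [1]=0xb2 (little-endian) → word 0xb2bb
tag [0+:3] = (word>>0) & 0x7 = 3
prio [3+:1] = (word>>3) & 0x1 = 1
len [4+:7] = (word>>4) & 0x7f = 43
rsvd [11+:3] = (word>>11) & 0x7 = 6  ←
flags [14+:2] = (word>>14) & 0x3 = 2
rsvd signed 3b, MSB=1: 6 - 8 = -2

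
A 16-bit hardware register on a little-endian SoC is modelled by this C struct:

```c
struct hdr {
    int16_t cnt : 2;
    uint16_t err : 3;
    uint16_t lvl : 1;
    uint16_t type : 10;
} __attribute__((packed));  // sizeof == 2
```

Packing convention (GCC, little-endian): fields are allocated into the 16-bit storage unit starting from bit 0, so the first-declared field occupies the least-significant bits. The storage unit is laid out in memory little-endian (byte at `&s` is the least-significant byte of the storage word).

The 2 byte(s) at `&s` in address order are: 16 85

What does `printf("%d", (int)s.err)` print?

[0]=0x16 [1]=0x85 (little-endian) → word 0x8516
cnt [0+:2] = (word>>0) & 0x3 = 2
err [2+:3] = (word>>2) & 0x7 = 5  ←
lvl [5+:1] = (word>>5) & 0x1 = 0
type [6+:10] = (word>>6) & 0x3ff = 532

5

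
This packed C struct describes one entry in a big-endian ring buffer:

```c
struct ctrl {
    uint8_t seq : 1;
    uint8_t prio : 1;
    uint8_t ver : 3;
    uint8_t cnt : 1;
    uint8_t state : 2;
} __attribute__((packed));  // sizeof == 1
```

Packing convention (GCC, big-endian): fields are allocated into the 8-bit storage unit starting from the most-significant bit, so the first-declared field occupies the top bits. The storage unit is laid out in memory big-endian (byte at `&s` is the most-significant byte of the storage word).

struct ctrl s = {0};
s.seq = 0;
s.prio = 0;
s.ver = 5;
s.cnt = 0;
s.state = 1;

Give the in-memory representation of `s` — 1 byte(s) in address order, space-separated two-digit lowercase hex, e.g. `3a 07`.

29

seq (1b) val=0 bits=0x0 at bit 7: 0x00
prio (1b) val=0 bits=0x0 at bit 6: 0x00
ver (3b) val=5 bits=0x5 at bit 3: 0x28
cnt (1b) val=0 bits=0x0 at bit 2: 0x28
state (2b) val=1 bits=0x1 at bit 0: 0x29
word = 0x29 → big-endian bytes:
  [0]=0x29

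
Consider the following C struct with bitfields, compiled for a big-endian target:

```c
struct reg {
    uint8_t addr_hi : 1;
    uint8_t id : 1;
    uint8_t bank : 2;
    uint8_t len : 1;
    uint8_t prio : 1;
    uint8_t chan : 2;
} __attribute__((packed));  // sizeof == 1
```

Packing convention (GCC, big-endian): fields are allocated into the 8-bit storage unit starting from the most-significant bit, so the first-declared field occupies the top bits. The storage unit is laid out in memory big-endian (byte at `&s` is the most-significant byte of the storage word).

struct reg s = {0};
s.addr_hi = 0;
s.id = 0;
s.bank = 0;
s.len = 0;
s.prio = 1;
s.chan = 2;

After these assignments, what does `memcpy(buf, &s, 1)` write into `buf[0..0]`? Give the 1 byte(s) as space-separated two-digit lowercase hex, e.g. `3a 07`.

06

addr_hi:1 = 0 → 0x0 << 7 → word 0x00
id:1 = 0 → 0x0 << 6 → word 0x00
bank:2 = 0 → 0x0 << 4 → word 0x00
len:1 = 0 → 0x0 << 3 → word 0x00
prio:1 = 1 → 0x1 << 2 → word 0x04
chan:2 = 2 → 0x2 << 0 → word 0x06
word = 0x06 → big-endian bytes:
  [0]=0x06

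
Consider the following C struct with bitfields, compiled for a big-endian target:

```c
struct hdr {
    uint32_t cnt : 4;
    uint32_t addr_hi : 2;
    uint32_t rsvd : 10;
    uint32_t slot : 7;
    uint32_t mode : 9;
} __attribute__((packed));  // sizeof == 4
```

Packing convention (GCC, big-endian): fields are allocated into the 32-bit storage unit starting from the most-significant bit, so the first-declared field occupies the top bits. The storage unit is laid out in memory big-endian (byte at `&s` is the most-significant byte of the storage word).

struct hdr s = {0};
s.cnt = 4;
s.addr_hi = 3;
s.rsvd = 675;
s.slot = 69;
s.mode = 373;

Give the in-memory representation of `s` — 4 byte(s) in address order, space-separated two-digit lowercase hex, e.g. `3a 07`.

cnt (4b) val=4 bits=0x4 at bit 28: 0x40000000
addr_hi (2b) val=3 bits=0x3 at bit 26: 0x4c000000
rsvd (10b) val=675 bits=0x2a3 at bit 16: 0x4ea30000
slot (7b) val=69 bits=0x45 at bit 9: 0x4ea38a00
mode (9b) val=373 bits=0x175 at bit 0: 0x4ea38b75
word = 0x4ea38b75 → big-endian bytes:
  [0]=0x4e  [1]=0xa3  [2]=0x8b  [3]=0x75

4e a3 8b 75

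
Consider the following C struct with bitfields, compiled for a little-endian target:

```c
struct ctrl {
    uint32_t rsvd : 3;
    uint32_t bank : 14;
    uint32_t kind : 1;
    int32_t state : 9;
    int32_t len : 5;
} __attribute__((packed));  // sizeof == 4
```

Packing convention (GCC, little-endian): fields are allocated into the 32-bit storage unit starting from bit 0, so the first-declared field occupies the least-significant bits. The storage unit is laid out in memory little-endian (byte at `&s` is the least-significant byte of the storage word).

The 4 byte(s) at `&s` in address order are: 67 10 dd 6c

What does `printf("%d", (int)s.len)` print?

13

[0]=0x67 [1]=0x10 [2]=0xdd [3]=0x6c (little-endian) → word 0x6cdd1067
rsvd [0+:3] = (word>>0) & 0x7 = 7
bank [3+:14] = (word>>3) & 0x3fff = 8716
kind [17+:1] = (word>>17) & 0x1 = 0
state [18+:9] = (word>>18) & 0x1ff = 311
len [27+:5] = (word>>27) & 0x1f = 13  ←
len signed 5b, MSB=0: value = 13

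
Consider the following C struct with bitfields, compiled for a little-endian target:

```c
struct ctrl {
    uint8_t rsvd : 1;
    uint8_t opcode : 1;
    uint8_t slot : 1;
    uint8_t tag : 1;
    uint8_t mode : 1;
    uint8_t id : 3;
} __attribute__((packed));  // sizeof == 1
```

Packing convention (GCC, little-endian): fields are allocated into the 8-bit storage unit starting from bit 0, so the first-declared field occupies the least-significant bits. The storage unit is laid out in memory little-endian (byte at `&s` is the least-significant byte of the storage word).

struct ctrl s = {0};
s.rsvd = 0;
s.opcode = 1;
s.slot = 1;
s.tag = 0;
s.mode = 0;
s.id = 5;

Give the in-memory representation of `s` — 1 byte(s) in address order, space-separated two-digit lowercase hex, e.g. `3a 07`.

rsvd:1 = 0 → 0x0 << 0 → word 0x00
opcode:1 = 1 → 0x1 << 1 → word 0x02
slot:1 = 1 → 0x1 << 2 → word 0x06
tag:1 = 0 → 0x0 << 3 → word 0x06
mode:1 = 0 → 0x0 << 4 → word 0x06
id:3 = 5 → 0x5 << 5 → word 0xa6
word = 0xa6 → little-endian bytes:
  [0]=0xa6

a6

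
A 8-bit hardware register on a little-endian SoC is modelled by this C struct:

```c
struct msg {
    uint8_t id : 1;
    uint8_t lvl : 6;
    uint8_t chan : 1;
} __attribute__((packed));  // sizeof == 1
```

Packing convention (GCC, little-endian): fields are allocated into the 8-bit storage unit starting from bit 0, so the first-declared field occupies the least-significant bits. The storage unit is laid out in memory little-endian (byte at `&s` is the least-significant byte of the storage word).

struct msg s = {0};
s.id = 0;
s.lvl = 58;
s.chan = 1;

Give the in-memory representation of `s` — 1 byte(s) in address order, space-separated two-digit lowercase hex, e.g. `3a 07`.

f4

id (1b) val=0 bits=0x0 at bit 0: 0x00
lvl (6b) val=58 bits=0x3a at bit 1: 0x74
chan (1b) val=1 bits=0x1 at bit 7: 0xf4
word = 0xf4 → little-endian bytes:
  [0]=0xf4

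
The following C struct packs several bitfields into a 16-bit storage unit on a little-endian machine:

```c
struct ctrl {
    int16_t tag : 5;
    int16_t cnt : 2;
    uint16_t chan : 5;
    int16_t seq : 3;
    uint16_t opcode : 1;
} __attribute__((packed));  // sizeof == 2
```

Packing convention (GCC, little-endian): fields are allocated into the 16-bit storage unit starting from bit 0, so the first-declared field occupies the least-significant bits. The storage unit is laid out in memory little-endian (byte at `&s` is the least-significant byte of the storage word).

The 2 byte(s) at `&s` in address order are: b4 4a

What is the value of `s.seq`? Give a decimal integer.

[0]=0xb4 [1]=0x4a (little-endian) → word 0x4ab4
tag:5 @ bit 0 → (0x4ab4>>0)&0x1f = 0x14
cnt:2 @ bit 5 → (0x4ab4>>5)&0x3 = 0x1
chan:5 @ bit 7 → (0x4ab4>>7)&0x1f = 0x15
seq:3 @ bit 12 → (0x4ab4>>12)&0x7 = 0x4  ←
opcode:1 @ bit 15 → (0x4ab4>>15)&0x1 = 0x0
seq signed 3b, MSB=1: 4 - 8 = -4

-4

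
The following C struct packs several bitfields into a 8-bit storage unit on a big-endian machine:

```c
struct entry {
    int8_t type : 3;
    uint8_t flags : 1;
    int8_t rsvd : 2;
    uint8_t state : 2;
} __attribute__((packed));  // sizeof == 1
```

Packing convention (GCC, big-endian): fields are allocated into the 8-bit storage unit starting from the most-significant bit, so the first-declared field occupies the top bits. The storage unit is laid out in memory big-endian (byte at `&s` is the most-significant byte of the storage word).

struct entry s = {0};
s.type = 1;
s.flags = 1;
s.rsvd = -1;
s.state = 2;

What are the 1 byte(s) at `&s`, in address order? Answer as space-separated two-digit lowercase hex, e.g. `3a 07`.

[5+:3] type=1 & 0x7 = 0x1; word=0x20
[4+:1] flags=1 & 0x1 = 0x1; word=0x30
[2+:2] rsvd=-1 & 0x3 = 0x3; word=0x3c
[0+:2] state=2 & 0x3 = 0x2; word=0x3e
word = 0x3e → big-endian bytes:
  [0]=0x3e

3e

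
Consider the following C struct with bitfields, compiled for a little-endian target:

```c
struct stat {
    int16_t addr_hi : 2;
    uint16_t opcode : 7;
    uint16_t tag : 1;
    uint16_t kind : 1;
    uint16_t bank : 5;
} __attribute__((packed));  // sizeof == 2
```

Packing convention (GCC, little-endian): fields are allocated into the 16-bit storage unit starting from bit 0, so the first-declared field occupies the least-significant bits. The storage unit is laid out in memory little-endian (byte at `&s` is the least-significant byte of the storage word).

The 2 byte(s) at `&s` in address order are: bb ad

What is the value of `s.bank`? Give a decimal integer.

[0]=0xbb [1]=0xad (little-endian) → word 0xadbb
addr_hi [0+:2] = (word>>0) & 0x3 = 3
opcode [2+:7] = (word>>2) & 0x7f = 110
tag [9+:1] = (word>>9) & 0x1 = 0
kind [10+:1] = (word>>10) & 0x1 = 1
bank [11+:5] = (word>>11) & 0x1f = 21  ←

21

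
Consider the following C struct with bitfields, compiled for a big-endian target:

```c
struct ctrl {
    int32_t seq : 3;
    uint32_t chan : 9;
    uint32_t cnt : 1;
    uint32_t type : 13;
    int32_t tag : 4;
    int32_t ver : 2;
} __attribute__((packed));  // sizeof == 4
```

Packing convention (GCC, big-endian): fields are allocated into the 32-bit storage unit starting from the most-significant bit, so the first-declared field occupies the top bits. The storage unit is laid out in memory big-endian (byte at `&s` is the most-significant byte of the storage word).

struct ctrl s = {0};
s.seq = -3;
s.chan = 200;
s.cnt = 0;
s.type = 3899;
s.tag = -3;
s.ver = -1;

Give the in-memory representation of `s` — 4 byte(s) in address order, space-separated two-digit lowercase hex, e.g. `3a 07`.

ac 83 ce f7

[29+:3] seq=-3 & 0x7 = 0x5; word=0xa0000000
[20+:9] chan=200 & 0x1ff = 0xc8; word=0xac800000
[19+:1] cnt=0 & 0x1 = 0x0; word=0xac800000
[6+:13] type=3899 & 0x1fff = 0xf3b; word=0xac83cec0
[2+:4] tag=-3 & 0xf = 0xd; word=0xac83cef4
[0+:2] ver=-1 & 0x3 = 0x3; word=0xac83cef7
word = 0xac83cef7 → big-endian bytes:
  [0]=0xac  [1]=0x83  [2]=0xce  [3]=0xf7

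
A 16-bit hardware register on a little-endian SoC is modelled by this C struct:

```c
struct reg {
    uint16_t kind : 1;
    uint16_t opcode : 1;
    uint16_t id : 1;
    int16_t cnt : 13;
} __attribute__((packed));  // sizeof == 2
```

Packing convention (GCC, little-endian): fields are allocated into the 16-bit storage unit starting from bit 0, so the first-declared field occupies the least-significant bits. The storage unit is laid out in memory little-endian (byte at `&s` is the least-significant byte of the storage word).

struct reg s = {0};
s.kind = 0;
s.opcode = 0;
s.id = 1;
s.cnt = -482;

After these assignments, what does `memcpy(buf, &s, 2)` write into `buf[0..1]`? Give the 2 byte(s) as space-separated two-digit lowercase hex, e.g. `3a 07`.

f4 f0

kind:1 = 0 → 0x0 << 0 → word 0x0000
opcode:1 = 0 → 0x0 << 1 → word 0x0000
id:1 = 1 → 0x1 << 2 → word 0x0004
cnt:13 = -482 → 0x1e1e << 3 → word 0xf0f4
word = 0xf0f4 → little-endian bytes:
  [0]=0xf4  [1]=0xf0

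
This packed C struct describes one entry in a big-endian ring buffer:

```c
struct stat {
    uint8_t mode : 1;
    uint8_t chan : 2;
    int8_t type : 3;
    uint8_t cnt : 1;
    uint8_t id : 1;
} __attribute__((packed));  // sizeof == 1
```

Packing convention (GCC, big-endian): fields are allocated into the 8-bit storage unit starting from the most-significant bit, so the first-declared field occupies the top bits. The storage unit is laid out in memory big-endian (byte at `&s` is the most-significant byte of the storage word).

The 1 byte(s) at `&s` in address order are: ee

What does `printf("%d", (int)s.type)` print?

[0]=0xee (big-endian) → word 0xee
mode:1 @ bit 7 → (0xee>>7)&0x1 = 0x1
chan:2 @ bit 5 → (0xee>>5)&0x3 = 0x3
type:3 @ bit 2 → (0xee>>2)&0x7 = 0x3  ←
cnt:1 @ bit 1 → (0xee>>1)&0x1 = 0x1
id:1 @ bit 0 → (0xee>>0)&0x1 = 0x0
type signed 3b, MSB=0: value = 3

3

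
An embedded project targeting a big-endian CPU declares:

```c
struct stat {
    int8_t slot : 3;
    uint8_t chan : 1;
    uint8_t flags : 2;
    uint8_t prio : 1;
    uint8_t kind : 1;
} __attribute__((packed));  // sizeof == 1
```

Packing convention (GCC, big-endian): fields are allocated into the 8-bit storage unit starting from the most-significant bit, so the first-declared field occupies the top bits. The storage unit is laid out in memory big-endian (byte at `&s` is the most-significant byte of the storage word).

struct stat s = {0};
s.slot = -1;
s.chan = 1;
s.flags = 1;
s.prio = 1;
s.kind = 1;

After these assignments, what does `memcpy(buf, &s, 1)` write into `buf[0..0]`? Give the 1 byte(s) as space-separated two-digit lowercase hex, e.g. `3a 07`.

f7

slot:3 = -1 → 0x7 << 5 → word 0xe0
chan:1 = 1 → 0x1 << 4 → word 0xf0
flags:2 = 1 → 0x1 << 2 → word 0xf4
prio:1 = 1 → 0x1 << 1 → word 0xf6
kind:1 = 1 → 0x1 << 0 → word 0xf7
word = 0xf7 → big-endian bytes:
  [0]=0xf7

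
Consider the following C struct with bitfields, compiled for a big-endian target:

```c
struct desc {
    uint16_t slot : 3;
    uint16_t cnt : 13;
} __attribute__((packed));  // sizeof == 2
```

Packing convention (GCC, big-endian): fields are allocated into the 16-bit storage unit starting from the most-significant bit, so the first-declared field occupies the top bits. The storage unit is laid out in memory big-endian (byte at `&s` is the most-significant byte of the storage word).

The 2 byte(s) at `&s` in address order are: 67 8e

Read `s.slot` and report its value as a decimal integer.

3

[0]=0x67 [1]=0x8e (big-endian) → word 0x678e
slot [13+:3] = (word>>13) & 0x7 = 3  ←
cnt [0+:13] = (word>>0) & 0x1fff = 1934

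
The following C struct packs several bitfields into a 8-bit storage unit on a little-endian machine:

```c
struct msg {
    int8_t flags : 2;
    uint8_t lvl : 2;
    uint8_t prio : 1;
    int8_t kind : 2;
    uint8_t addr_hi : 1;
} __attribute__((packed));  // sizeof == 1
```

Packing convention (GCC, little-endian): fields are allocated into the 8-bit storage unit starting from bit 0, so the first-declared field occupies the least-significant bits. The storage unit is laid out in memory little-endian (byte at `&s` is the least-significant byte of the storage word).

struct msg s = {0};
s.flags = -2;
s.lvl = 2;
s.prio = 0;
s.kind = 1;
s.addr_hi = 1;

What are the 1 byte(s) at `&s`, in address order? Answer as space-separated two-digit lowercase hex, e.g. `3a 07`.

aa

[0+:2] flags=-2 & 0x3 = 0x2; word=0x02
[2+:2] lvl=2 & 0x3 = 0x2; word=0x0a
[4+:1] prio=0 & 0x1 = 0x0; word=0x0a
[5+:2] kind=1 & 0x3 = 0x1; word=0x2a
[7+:1] addr_hi=1 & 0x1 = 0x1; word=0xaa
word = 0xaa → little-endian bytes:
  [0]=0xaa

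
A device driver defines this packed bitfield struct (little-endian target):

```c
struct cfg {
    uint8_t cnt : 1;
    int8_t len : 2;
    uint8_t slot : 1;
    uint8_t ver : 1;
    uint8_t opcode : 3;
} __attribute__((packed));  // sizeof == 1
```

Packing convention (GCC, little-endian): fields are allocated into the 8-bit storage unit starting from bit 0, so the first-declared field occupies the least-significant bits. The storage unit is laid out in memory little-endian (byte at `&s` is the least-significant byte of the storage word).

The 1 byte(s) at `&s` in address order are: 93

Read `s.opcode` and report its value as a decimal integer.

[0]=0x93 (little-endian) → word 0x93
cnt:1 @ bit 0 → (0x93>>0)&0x1 = 0x1
len:2 @ bit 1 → (0x93>>1)&0x3 = 0x1
slot:1 @ bit 3 → (0x93>>3)&0x1 = 0x0
ver:1 @ bit 4 → (0x93>>4)&0x1 = 0x1
opcode:3 @ bit 5 → (0x93>>5)&0x7 = 0x4  ←

4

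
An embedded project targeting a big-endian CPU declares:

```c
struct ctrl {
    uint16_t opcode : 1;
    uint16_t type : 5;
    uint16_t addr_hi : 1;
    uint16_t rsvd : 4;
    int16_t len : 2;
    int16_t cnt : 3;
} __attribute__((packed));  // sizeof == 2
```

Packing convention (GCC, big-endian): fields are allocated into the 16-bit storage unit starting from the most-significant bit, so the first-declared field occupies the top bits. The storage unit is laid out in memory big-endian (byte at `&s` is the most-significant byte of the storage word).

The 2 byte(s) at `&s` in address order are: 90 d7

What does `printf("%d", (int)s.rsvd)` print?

6

[0]=0x90 [1]=0xd7 (big-endian) → word 0x90d7
opcode [15+:1] = (word>>15) & 0x1 = 1
type [10+:5] = (word>>10) & 0x1f = 4
addr_hi [9+:1] = (word>>9) & 0x1 = 0
rsvd [5+:4] = (word>>5) & 0xf = 6  ←
len [3+:2] = (word>>3) & 0x3 = 2
cnt [0+:3] = (word>>0) & 0x7 = 7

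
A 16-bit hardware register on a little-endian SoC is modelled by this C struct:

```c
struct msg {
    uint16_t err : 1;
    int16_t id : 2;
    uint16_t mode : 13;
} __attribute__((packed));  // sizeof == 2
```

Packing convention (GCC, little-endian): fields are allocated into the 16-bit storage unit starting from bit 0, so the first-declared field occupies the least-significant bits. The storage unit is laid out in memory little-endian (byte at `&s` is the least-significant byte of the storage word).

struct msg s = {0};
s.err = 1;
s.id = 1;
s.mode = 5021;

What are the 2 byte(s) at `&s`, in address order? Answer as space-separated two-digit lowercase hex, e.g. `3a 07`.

eb 9c

err:1 = 1 → 0x1 << 0 → word 0x0001
id:2 = 1 → 0x1 << 1 → word 0x0003
mode:13 = 5021 → 0x139d << 3 → word 0x9ceb
word = 0x9ceb → little-endian bytes:
  [0]=0xeb  [1]=0x9c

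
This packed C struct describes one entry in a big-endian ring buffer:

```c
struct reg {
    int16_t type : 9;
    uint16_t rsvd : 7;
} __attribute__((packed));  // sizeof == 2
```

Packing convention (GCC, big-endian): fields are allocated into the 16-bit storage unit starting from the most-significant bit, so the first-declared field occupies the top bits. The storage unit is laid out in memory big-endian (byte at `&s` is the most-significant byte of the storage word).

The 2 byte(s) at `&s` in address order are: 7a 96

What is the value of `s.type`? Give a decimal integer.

245

[0]=0x7a [1]=0x96 (big-endian) → word 0x7a96
type:9 @ bit 7 → (0x7a96>>7)&0x1ff = 0xf5  ←
rsvd:7 @ bit 0 → (0x7a96>>0)&0x7f = 0x16
type signed 9b, MSB=0: value = 245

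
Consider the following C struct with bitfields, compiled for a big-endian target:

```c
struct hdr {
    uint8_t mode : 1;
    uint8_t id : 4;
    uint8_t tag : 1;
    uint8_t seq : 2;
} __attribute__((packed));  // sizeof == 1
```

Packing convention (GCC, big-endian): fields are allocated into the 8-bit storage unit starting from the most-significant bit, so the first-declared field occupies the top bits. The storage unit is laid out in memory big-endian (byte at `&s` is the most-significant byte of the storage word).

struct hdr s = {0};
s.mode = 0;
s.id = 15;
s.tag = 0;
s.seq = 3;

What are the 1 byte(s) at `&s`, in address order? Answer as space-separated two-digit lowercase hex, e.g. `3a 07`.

7b

mode (1b) val=0 bits=0x0 at bit 7: 0x00
id (4b) val=15 bits=0xf at bit 3: 0x78
tag (1b) val=0 bits=0x0 at bit 2: 0x78
seq (2b) val=3 bits=0x3 at bit 0: 0x7b
word = 0x7b → big-endian bytes:
  [0]=0x7b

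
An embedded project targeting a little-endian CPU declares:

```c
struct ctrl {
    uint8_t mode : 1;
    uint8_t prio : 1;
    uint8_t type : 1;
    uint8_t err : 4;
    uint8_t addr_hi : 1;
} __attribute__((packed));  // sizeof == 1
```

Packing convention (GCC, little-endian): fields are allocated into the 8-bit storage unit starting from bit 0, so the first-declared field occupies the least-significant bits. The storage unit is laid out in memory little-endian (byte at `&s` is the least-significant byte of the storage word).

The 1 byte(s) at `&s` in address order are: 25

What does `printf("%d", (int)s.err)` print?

4

[0]=0x25 (little-endian) → word 0x25
mode:1 @ bit 0 → (0x25>>0)&0x1 = 0x1
prio:1 @ bit 1 → (0x25>>1)&0x1 = 0x0
type:1 @ bit 2 → (0x25>>2)&0x1 = 0x1
err:4 @ bit 3 → (0x25>>3)&0xf = 0x4  ←
addr_hi:1 @ bit 7 → (0x25>>7)&0x1 = 0x0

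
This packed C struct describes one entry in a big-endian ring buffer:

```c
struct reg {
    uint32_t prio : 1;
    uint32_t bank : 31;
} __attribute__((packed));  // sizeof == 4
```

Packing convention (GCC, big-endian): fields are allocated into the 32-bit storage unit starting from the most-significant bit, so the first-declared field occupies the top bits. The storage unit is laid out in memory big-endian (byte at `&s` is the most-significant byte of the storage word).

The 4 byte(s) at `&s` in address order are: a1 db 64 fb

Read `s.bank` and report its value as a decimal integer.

[0]=0xa1 [1]=0xdb [2]=0x64 [3]=0xfb (big-endian) → word 0xa1db64fb
prio [31+:1] = (word>>31) & 0x1 = 1
bank [0+:31] = (word>>0) & 0x7fffffff = 568026363  ←

568026363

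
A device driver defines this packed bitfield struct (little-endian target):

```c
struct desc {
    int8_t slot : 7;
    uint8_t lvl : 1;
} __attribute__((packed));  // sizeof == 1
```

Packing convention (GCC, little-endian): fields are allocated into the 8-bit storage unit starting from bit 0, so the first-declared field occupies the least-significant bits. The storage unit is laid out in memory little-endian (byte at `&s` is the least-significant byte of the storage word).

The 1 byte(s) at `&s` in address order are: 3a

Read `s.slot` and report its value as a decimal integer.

58

[0]=0x3a (little-endian) → word 0x3a
slot [0+:7] = (word>>0) & 0x7f = 58  ←
lvl [7+:1] = (word>>7) & 0x1 = 0
slot signed 7b, MSB=0: value = 58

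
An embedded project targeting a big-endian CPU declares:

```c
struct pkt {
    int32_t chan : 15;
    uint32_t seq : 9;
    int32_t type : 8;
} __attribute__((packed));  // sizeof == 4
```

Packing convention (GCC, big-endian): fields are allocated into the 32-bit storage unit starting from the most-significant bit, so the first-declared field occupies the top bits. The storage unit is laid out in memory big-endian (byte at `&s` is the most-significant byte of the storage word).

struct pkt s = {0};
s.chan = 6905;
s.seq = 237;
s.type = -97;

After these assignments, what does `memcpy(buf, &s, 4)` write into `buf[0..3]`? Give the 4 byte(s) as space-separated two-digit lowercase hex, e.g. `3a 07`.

35 f2 ed 9f

chan:15 = 6905 → 0x1af9 << 17 → word 0x35f20000
seq:9 = 237 → 0xed << 8 → word 0x35f2ed00
type:8 = -97 → 0x9f << 0 → word 0x35f2ed9f
word = 0x35f2ed9f → big-endian bytes:
  [0]=0x35  [1]=0xf2  [2]=0xed  [3]=0x9f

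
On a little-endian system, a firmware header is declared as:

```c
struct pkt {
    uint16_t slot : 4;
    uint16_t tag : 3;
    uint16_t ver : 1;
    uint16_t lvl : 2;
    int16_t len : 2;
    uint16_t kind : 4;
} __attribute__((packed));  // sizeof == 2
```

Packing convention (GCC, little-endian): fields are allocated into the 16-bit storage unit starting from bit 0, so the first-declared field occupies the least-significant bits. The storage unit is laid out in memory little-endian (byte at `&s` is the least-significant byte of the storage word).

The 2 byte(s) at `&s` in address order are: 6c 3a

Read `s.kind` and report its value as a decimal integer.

[0]=0x6c [1]=0x3a (little-endian) → word 0x3a6c
slot [0+:4] = (word>>0) & 0xf = 12
tag [4+:3] = (word>>4) & 0x7 = 6
ver [7+:1] = (word>>7) & 0x1 = 0
lvl [8+:2] = (word>>8) & 0x3 = 2
len [10+:2] = (word>>10) & 0x3 = 2
kind [12+:4] = (word>>12) & 0xf = 3  ←

3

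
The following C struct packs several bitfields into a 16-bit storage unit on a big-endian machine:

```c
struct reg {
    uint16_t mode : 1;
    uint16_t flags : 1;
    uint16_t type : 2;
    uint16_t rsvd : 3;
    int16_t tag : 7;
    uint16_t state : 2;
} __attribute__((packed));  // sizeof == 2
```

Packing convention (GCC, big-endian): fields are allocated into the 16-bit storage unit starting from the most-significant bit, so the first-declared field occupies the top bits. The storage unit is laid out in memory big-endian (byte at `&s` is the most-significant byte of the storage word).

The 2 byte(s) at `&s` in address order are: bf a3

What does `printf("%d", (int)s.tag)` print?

-24

[0]=0xbf [1]=0xa3 (big-endian) → word 0xbfa3
mode:1 @ bit 15 → (0xbfa3>>15)&0x1 = 0x1
flags:1 @ bit 14 → (0xbfa3>>14)&0x1 = 0x0
type:2 @ bit 12 → (0xbfa3>>12)&0x3 = 0x3
rsvd:3 @ bit 9 → (0xbfa3>>9)&0x7 = 0x7
tag:7 @ bit 2 → (0xbfa3>>2)&0x7f = 0x68  ←
state:2 @ bit 0 → (0xbfa3>>0)&0x3 = 0x3
tag signed 7b, MSB=1: 104 - 128 = -24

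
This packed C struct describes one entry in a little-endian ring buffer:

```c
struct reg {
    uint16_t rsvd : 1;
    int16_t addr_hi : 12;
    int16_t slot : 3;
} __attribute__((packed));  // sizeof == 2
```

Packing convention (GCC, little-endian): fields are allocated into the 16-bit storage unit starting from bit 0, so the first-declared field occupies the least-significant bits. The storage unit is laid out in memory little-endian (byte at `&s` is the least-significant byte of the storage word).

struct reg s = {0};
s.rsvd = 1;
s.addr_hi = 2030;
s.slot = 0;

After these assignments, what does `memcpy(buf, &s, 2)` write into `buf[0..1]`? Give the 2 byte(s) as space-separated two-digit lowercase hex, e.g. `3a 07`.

dd 0f

rsvd (1b) val=1 bits=0x1 at bit 0: 0x0001
addr_hi (12b) val=2030 bits=0x7ee at bit 1: 0x0fdd
slot (3b) val=0 bits=0x0 at bit 13: 0x0fdd
word = 0x0fdd → little-endian bytes:
  [0]=0xdd  [1]=0x0f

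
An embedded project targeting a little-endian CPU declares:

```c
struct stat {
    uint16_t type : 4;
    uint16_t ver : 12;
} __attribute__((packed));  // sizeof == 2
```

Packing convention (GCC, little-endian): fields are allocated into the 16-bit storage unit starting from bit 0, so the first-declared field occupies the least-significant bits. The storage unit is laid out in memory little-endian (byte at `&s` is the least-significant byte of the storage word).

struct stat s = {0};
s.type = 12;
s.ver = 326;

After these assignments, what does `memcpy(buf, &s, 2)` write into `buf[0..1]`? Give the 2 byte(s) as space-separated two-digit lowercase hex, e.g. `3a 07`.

type:4 = 12 → 0xc << 0 → word 0x000c
ver:12 = 326 → 0x146 << 4 → word 0x146c
word = 0x146c → little-endian bytes:
  [0]=0x6c  [1]=0x14

6c 14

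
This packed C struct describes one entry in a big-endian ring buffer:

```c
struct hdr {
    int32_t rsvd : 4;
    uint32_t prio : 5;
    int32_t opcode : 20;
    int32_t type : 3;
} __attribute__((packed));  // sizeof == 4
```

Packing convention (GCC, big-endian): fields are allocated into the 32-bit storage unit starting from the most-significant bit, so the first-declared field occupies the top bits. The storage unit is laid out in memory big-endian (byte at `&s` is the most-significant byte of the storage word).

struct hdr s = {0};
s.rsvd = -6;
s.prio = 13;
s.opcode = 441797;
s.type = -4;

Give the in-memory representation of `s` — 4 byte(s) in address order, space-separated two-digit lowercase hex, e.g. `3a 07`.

[28+:4] rsvd=-6 & 0xf = 0xa; word=0xa0000000
[23+:5] prio=13 & 0x1f = 0xd; word=0xa6800000
[3+:20] opcode=441797 & 0xfffff = 0x6bdc5; word=0xa6b5ee28
[0+:3] type=-4 & 0x7 = 0x4; word=0xa6b5ee2c
word = 0xa6b5ee2c → big-endian bytes:
  [0]=0xa6  [1]=0xb5  [2]=0xee  [3]=0x2c

a6 b5 ee 2c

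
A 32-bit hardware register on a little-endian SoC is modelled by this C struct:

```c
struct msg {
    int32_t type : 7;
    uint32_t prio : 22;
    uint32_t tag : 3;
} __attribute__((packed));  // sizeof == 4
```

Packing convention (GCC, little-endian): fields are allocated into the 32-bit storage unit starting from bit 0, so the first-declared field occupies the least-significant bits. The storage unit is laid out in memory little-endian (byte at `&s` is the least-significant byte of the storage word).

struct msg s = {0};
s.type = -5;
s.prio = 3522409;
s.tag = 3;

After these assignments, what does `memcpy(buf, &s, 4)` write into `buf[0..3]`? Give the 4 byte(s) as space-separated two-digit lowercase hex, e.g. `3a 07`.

type (7b) val=-5 bits=0x7b at bit 0: 0x0000007b
prio (22b) val=3522409 bits=0x35bf69 at bit 7: 0x1adfb4fb
tag (3b) val=3 bits=0x3 at bit 29: 0x7adfb4fb
word = 0x7adfb4fb → little-endian bytes:
  [0]=0xfb  [1]=0xb4  [2]=0xdf  [3]=0x7a

fb b4 df 7a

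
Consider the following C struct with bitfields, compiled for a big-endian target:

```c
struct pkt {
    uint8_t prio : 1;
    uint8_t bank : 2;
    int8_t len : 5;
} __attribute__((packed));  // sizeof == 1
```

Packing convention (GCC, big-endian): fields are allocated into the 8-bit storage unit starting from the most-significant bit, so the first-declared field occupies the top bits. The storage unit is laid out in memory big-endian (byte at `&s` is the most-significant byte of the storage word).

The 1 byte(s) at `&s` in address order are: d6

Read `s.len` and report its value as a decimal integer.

[0]=0xd6 (big-endian) → word 0xd6
prio [7+:1] = (word>>7) & 0x1 = 1
bank [5+:2] = (word>>5) & 0x3 = 2
len [0+:5] = (word>>0) & 0x1f = 22  ←
len signed 5b, MSB=1: 22 - 32 = -10

-10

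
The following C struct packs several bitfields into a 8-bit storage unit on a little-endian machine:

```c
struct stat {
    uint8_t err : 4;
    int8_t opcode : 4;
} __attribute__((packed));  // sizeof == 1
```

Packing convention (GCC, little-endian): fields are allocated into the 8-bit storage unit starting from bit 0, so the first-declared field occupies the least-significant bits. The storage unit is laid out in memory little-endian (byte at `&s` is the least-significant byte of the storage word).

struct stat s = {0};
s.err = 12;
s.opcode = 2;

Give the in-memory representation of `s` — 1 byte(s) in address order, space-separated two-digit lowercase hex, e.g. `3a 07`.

2c

[0+:4] err=12 & 0xf = 0xc; word=0x0c
[4+:4] opcode=2 & 0xf = 0x2; word=0x2c
word = 0x2c → little-endian bytes:
  [0]=0x2c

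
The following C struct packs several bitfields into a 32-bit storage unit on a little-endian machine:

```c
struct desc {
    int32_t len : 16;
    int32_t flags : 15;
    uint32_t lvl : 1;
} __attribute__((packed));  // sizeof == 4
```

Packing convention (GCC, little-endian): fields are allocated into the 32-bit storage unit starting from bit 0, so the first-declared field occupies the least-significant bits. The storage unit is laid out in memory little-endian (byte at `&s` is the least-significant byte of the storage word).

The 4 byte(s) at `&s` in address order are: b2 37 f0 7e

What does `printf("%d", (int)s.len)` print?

14258

[0]=0xb2 [1]=0x37 [2]=0xf0 [3]=0x7e (little-endian) → word 0x7ef037b2
len:16 @ bit 0 → (0x7ef037b2>>0)&0xffff = 0x37b2  ←
flags:15 @ bit 16 → (0x7ef037b2>>16)&0x7fff = 0x7ef0
lvl:1 @ bit 31 → (0x7ef037b2>>31)&0x1 = 0x0
len signed 16b, MSB=0: value = 14258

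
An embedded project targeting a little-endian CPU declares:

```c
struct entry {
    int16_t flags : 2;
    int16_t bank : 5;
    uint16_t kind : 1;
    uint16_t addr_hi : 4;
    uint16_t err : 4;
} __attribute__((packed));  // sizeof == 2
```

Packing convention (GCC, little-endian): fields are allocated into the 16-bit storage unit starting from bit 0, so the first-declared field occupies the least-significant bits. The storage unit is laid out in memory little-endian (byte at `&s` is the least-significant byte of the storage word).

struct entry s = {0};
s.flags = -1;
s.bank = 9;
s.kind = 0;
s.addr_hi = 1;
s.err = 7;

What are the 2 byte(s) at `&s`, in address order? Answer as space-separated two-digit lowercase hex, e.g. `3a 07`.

flags:2 = -1 → 0x3 << 0 → word 0x0003
bank:5 = 9 → 0x9 << 2 → word 0x0027
kind:1 = 0 → 0x0 << 7 → word 0x0027
addr_hi:4 = 1 → 0x1 << 8 → word 0x0127
err:4 = 7 → 0x7 << 12 → word 0x7127
word = 0x7127 → little-endian bytes:
  [0]=0x27  [1]=0x71

27 71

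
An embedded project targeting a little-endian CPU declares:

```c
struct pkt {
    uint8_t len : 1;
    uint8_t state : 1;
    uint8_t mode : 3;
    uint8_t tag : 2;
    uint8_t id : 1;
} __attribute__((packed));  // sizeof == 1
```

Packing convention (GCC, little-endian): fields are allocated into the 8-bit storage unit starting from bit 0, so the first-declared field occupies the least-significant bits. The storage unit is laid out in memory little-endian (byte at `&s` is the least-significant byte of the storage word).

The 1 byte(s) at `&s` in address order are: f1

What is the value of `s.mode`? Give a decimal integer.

4

[0]=0xf1 (little-endian) → word 0xf1
len:1 @ bit 0 → (0xf1>>0)&0x1 = 0x1
state:1 @ bit 1 → (0xf1>>1)&0x1 = 0x0
mode:3 @ bit 2 → (0xf1>>2)&0x7 = 0x4  ←
tag:2 @ bit 5 → (0xf1>>5)&0x3 = 0x3
id:1 @ bit 7 → (0xf1>>7)&0x1 = 0x1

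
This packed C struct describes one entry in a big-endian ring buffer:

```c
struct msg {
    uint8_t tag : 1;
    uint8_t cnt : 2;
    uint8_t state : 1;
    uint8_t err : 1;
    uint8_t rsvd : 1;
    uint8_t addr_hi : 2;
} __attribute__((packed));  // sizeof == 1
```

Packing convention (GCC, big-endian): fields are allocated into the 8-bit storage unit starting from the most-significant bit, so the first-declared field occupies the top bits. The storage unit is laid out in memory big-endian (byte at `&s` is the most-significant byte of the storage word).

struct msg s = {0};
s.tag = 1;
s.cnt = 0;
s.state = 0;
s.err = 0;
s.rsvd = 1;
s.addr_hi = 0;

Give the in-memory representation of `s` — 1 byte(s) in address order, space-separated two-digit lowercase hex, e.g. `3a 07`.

84

tag (1b) val=1 bits=0x1 at bit 7: 0x80
cnt (2b) val=0 bits=0x0 at bit 5: 0x80
state (1b) val=0 bits=0x0 at bit 4: 0x80
err (1b) val=0 bits=0x0 at bit 3: 0x80
rsvd (1b) val=1 bits=0x1 at bit 2: 0x84
addr_hi (2b) val=0 bits=0x0 at bit 0: 0x84
word = 0x84 → big-endian bytes:
  [0]=0x84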